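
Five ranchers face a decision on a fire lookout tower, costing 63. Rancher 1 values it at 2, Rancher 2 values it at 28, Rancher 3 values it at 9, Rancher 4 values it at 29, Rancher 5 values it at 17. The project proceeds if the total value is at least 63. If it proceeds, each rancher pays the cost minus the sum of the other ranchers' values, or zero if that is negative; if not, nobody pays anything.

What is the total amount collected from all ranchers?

13

Total value 85 ≥ cost 63, so it is built.
Rancher 1: others sum to 83; max(0, 63 - 83) = 0.
Rancher 2: others sum to 57; max(0, 63 - 57) = 6.
Rancher 3: others sum to 76; max(0, 63 - 76) = 0.
Rancher 4: others sum to 56; max(0, 63 - 56) = 7.
Rancher 5: others sum to 68; max(0, 63 - 68) = 0.
Total collected = 0 + 6 + 0 + 7 + 0 = 13.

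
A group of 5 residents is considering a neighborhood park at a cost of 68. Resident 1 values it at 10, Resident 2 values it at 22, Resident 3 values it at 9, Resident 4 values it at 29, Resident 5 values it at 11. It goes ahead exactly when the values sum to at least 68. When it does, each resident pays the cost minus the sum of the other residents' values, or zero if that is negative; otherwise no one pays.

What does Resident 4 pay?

Total value 81 ≥ cost 68, so the project is built.
The other residents' values sum to 52.
Cost minus that sum is 68 - 52 = 16.

16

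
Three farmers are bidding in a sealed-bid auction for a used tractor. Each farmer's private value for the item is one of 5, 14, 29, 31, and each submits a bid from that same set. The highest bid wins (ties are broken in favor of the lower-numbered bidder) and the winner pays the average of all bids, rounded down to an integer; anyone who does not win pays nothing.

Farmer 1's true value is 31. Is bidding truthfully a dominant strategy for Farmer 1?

No

Consider the case where Farmer 2 bids 5 and Farmer 3 bids 5.
Truthful bid 31: wins, pays 13, utility 31 - 13 = 18.
Bid 5 instead: wins, pays 5, utility 31 - 5 = 26.
Since 26 > 18, bidding 5 is strictly better here, so truthful bidding is not dominant.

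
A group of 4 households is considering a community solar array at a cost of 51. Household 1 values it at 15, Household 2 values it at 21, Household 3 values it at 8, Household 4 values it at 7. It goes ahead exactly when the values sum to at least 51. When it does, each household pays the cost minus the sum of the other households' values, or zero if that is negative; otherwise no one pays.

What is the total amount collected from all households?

51

Total value 51 ≥ cost 51, so it is built.
Household 1: others sum to 36; max(0, 51 - 36) = 15.
Household 2: others sum to 30; max(0, 51 - 30) = 21.
Household 3: others sum to 43; max(0, 51 - 43) = 8.
Household 4: others sum to 44; max(0, 51 - 44) = 7.
Total collected = 15 + 21 + 8 + 7 = 51.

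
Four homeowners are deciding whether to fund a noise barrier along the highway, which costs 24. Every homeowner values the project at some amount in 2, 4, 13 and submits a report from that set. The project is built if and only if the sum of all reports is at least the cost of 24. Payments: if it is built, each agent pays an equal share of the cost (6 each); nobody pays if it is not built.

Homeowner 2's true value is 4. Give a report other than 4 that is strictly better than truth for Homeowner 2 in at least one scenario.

2

Suppose Homeowner 1 reports 4, Homeowner 3 reports 4 and Homeowner 4 reports 13.
Report 4: project built, pays 6, utility 4 - 6 = -2.
Report 2: project not built, utility 0.
So reporting 2 beats truth here (0 > -2).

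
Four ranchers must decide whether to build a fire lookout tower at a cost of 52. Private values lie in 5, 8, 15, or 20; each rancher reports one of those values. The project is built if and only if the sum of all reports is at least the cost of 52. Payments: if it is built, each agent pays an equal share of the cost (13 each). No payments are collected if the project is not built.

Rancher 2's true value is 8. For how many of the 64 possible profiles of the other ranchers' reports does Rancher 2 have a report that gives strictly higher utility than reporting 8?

Others report (5, 20, 20): truth gives -5; report 5 gives 0 > -5. Violating.
Others report (15, 15, 15): truth gives -5; report 5 gives 0 > -5. Violating.
Others report (20, 5, 20): truth gives -5; report 5 gives 0 > -5. Violating.
Others report (20, 20, 5): truth gives -5; report 5 gives 0 > -5. Violating.
Others report (5, 5, 5): truth gives 0; no alternative beats it.
Others report (5, 5, 8): truth gives 0; no alternative beats it.
(Checking all 64 profiles: 4 have a profitable deviation, 60 do not.)

4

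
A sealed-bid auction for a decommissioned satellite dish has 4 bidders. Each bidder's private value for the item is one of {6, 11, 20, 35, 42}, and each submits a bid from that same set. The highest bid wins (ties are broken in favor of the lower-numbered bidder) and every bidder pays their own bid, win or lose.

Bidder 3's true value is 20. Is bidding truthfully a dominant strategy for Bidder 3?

Consider the case where Bidder 1 bids 6, Bidder 2 bids 6 and Bidder 4 bids 6.
Truthful bid 20: wins, pays 20, utility 20 - 20 = 0.
Bid 11 instead: wins, pays 11, utility 20 - 11 = 9.
Since 9 > 0, bidding 11 is strictly better here, so truthful bidding is not dominant.

No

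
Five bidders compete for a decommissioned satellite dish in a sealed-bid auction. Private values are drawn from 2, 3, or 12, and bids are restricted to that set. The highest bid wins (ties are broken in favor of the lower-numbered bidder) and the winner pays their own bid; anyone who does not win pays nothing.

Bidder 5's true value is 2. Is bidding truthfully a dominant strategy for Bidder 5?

Yes

Check each profile of the others' bids and compare truth against every alternative bid.
Others bid (2, 2, 2, 2): truth gives 0, best alternative gives -1.
Others bid (2, 2, 2, 3): truth gives 0, best alternative gives 0.
Others bid (2, 2, 2, 12): truth gives 0, best alternative gives 0.
Others bid (2, 2, 3, 2): truth gives 0, best alternative gives 0.
Others bid (2, 2, 3, 3): truth gives 0, best alternative gives 0.
Others bid (2, 2, 3, 12): truth gives 0, best alternative gives 0.
(Remaining 75 profiles checked similarly; truth is weakly best in each.)
In every case the truthful bid is at least as good as any alternative, so it is a dominant strategy.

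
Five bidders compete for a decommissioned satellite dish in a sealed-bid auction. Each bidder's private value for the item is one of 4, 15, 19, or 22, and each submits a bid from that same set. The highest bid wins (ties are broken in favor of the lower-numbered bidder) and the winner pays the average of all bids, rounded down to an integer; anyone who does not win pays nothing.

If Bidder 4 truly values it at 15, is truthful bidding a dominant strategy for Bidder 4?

Consider the case where Bidder 1 bids 4, Bidder 2 bids 4, Bidder 3 bids 4 and Bidder 5 bids 19.
Truthful bid 15: loses, pays 0, utility 0.
Bid 19 instead: wins, pays 10, utility 15 - 10 = 5.
Since 5 > 0, bidding 19 is strictly better here, so truthful bidding is not dominant.

No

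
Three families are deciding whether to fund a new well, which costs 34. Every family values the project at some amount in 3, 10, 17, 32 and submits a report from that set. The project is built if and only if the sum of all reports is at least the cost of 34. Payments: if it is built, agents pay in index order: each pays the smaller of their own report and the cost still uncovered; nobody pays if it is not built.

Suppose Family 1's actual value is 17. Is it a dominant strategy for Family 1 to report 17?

Consider the case where Family 2 reports 3 and Family 3 reports 32.
Truthful report 17: project built, pays 17, utility 17 - 17 = 0.
Report 3 instead: project built, pays 3, utility 17 - 3 = 14.
Since 14 > 0, reporting 3 is strictly better here, so truthful reporting is not dominant.

No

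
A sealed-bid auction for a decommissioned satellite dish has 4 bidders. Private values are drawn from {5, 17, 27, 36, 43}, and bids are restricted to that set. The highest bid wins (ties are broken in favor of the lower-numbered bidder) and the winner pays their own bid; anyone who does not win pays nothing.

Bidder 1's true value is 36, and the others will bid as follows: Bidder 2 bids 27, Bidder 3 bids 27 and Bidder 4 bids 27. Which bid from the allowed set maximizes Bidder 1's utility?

27

Bid 5: loses, pays 0, utility 0.
Bid 17: loses, pays 0, utility 0.
Bid 27: wins, pays 27, utility 36 - 27 = 9.
Bid 36: wins, pays 36, utility 36 - 36 = 0.
Bid 43: wins, pays 43, utility 36 - 43 = -7.
The best choice is 27 with utility 9.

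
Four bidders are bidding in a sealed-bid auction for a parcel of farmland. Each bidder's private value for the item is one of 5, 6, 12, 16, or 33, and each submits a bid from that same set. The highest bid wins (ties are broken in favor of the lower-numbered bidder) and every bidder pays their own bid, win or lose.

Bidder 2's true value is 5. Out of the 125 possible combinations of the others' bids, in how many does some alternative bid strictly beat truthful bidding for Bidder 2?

4

Others bid (5, 5, 5): truth gives -5; bid 6 gives -1 > -5. Violating.
Others bid (5, 5, 6): truth gives -5; bid 6 gives -1 > -5. Violating.
Others bid (5, 6, 5): truth gives -5; bid 6 gives -1 > -5. Violating.
Others bid (5, 6, 6): truth gives -5; bid 6 gives -1 > -5. Violating.
Others bid (5, 5, 12): truth gives -5; no alternative beats it.
Others bid (5, 5, 16): truth gives -5; no alternative beats it.
(Checking all 125 profiles: 4 have a profitable deviation, 121 do not.)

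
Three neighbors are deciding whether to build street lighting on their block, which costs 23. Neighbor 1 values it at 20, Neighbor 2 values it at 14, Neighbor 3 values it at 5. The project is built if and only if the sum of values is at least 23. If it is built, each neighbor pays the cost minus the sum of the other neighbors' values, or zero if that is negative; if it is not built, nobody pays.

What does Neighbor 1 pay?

Total value 39 ≥ cost 23, so the project is built.
The other neighbors' values sum to 19.
Cost minus that sum is 23 - 19 = 4.

4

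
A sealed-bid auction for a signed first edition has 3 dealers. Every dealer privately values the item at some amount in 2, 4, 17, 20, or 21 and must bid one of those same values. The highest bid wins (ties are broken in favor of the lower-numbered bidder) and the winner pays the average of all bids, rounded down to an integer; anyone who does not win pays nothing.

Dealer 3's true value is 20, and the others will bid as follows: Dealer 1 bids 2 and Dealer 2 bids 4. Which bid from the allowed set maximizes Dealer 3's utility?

Bid 2: loses, pays 0, utility 0.
Bid 4: loses, pays 0, utility 0.
Bid 17: wins, pays 7, utility 20 - 7 = 13.
Bid 20: wins, pays 8, utility 20 - 8 = 12.
Bid 21: wins, pays 9, utility 20 - 9 = 11.
The best choice is 17 with utility 13.

17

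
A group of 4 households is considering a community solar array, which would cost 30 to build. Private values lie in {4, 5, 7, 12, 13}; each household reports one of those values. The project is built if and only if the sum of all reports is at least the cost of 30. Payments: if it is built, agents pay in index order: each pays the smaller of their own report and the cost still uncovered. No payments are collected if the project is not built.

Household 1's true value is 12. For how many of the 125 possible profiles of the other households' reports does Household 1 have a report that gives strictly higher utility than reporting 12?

Others report (4, 7, 12): truth gives 0; report 7 gives 5 > 0. Violating.
Others report (4, 7, 13): truth gives 0; report 7 gives 5 > 0. Violating.
Others report (4, 12, 7): truth gives 0; report 7 gives 5 > 0. Violating.
Others report (4, 12, 12): truth gives 0; report 4 gives 8 > 0. Violating.
Others report (4, 4, 4): truth gives 0; no alternative beats it.
Others report (4, 4, 5): truth gives 0; no alternative beats it.
(Checking all 125 profiles: 77 have a profitable deviation, 48 do not.)

77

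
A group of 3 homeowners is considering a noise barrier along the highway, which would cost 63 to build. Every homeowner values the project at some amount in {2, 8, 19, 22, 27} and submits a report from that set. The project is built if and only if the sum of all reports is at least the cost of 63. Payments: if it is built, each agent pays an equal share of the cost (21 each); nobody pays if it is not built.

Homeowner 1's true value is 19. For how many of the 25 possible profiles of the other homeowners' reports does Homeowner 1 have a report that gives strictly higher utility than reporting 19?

6

Others report (19, 27): truth gives -2; report 2 gives 0 > -2. Violating.
Others report (22, 22): truth gives -2; report 2 gives 0 > -2. Violating.
Others report (22, 27): truth gives -2; report 2 gives 0 > -2. Violating.
Others report (27, 19): truth gives -2; report 2 gives 0 > -2. Violating.
Others report (2, 2): truth gives 0; no alternative beats it.
Others report (2, 8): truth gives 0; no alternative beats it.
(Checking all 25 profiles: 6 have a profitable deviation, 19 do not.)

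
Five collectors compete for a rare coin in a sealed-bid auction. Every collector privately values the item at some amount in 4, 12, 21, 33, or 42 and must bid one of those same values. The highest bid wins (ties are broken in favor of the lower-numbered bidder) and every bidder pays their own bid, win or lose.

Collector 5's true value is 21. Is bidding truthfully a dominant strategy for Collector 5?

Consider the case where Collector 1 bids 4, Collector 2 bids 4, Collector 3 bids 4 and Collector 4 bids 4.
Truthful bid 21: wins, pays 21, utility 21 - 21 = 0.
Bid 12 instead: wins, pays 12, utility 21 - 12 = 9.
Since 9 > 0, bidding 12 is strictly better here, so truthful bidding is not dominant.

No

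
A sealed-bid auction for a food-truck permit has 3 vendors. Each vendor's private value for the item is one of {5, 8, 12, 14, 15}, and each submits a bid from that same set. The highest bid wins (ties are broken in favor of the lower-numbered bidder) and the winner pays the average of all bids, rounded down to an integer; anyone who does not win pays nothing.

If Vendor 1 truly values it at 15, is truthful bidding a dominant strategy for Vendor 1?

No

Consider the case where Vendor 2 bids 5 and Vendor 3 bids 5.
Truthful bid 15: wins, pays 8, utility 15 - 8 = 7.
Bid 5 instead: wins, pays 5, utility 15 - 5 = 10.
Since 10 > 7, bidding 5 is strictly better here, so truthful bidding is not dominant.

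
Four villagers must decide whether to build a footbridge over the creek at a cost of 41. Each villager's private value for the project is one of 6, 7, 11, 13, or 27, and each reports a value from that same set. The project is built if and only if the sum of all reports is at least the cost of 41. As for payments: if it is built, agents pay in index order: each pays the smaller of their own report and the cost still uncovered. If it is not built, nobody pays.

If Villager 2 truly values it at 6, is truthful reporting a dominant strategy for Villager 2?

Yes

Check each profile of the others' reports and compare truth against every alternative report.
Others report (6, 6, 27): truth gives 0, best alternative gives -1.
Others report (6, 7, 27): truth gives 0, best alternative gives -1.
Others report (6, 11, 27): truth gives 0, best alternative gives -1.
Others report (6, 13, 27): truth gives 0, best alternative gives -1.
Others report (6, 27, 6): truth gives 0, best alternative gives -1.
Others report (6, 27, 7): truth gives 0, best alternative gives -1.
(Remaining 119 profiles checked similarly; truth is weakly best in each.)
In every case the truthful report is at least as good as any alternative, so it is a dominant strategy.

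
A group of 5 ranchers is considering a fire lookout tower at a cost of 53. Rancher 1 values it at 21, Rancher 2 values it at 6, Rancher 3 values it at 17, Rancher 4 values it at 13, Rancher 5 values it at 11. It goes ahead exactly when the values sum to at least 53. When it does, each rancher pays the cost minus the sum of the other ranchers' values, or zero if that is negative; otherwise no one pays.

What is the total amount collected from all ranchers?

Total value 68 ≥ cost 53, so it is built.
Rancher 1: others sum to 47; max(0, 53 - 47) = 6.
Rancher 2: others sum to 62; max(0, 53 - 62) = 0.
Rancher 3: others sum to 51; max(0, 53 - 51) = 2.
Rancher 4: others sum to 55; max(0, 53 - 55) = 0.
Rancher 5: others sum to 57; max(0, 53 - 57) = 0.
Total collected = 6 + 0 + 2 + 0 + 0 = 8.

8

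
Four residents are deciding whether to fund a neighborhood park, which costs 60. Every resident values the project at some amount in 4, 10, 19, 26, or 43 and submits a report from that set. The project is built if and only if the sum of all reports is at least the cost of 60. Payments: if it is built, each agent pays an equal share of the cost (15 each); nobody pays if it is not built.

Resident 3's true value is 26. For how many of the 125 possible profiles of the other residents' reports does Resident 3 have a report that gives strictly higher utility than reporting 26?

Others report (4, 4, 10): truth gives 0; report 43 gives 11 > 0. Violating.
Others report (4, 4, 19): truth gives 0; report 43 gives 11 > 0. Violating.
Others report (4, 10, 4): truth gives 0; report 43 gives 11 > 0. Violating.
Others report (4, 10, 10): truth gives 0; report 43 gives 11 > 0. Violating.
Others report (4, 4, 4): truth gives 0; no alternative beats it.
Others report (4, 4, 26): truth gives 11; no alternative beats it.
(Checking all 125 profiles: 16 have a profitable deviation, 109 do not.)

16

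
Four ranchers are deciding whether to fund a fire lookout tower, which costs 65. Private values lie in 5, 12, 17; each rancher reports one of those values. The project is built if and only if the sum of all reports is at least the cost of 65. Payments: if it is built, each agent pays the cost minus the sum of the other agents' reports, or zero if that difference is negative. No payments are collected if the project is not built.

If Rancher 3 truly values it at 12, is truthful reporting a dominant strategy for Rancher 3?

Yes

Check each profile of the others' reports and compare truth against every alternative report.
Others report (5, 5, 5): truth gives 0, best alternative gives 0.
Others report (5, 5, 12): truth gives 0, best alternative gives 0.
Others report (5, 5, 17): truth gives 0, best alternative gives 0.
Others report (5, 12, 5): truth gives 0, best alternative gives 0.
Others report (5, 12, 12): truth gives 0, best alternative gives 0.
Others report (5, 12, 17): truth gives 0, best alternative gives 0.
(Remaining 21 profiles checked similarly; truth is weakly best in each.)
In every case the truthful report is at least as good as any alternative, so it is a dominant strategy.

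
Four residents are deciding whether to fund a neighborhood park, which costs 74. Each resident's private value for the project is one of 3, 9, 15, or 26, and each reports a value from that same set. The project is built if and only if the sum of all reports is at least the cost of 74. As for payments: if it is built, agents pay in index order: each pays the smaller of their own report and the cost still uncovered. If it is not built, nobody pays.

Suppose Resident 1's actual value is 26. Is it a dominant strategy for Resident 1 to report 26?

Consider the case where Resident 2 reports 9, Resident 3 reports 26 and Resident 4 reports 26.
Truthful report 26: project built, pays 26, utility 26 - 26 = 0.
Report 15 instead: project built, pays 15, utility 26 - 15 = 11.
Since 11 > 0, reporting 15 is strictly better here, so truthful reporting is not dominant.

No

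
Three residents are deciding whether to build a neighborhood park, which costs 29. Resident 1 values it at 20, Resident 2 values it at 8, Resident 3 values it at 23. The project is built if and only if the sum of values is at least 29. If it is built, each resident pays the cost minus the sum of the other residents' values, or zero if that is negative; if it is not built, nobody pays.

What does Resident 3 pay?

Total value 51 ≥ cost 29, so the project is built.
The other residents' values sum to 28.
Cost minus that sum is 29 - 28 = 1.

1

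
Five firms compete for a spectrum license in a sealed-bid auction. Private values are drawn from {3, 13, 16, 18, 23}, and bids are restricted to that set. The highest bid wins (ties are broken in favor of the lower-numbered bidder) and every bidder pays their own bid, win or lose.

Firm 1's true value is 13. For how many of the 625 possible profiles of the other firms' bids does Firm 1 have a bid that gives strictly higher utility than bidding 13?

610

Others bid (3, 3, 3, 3): truth gives 0; bid 3 gives 10 > 0. Violating.
Others bid (3, 3, 3, 16): truth gives -13; bid 3 gives -3 > -13. Violating.
Others bid (3, 3, 3, 18): truth gives -13; bid 3 gives -3 > -13. Violating.
Others bid (3, 3, 3, 23): truth gives -13; bid 3 gives -3 > -13. Violating.
Others bid (3, 3, 3, 13): truth gives 0; no alternative beats it.
Others bid (3, 3, 13, 3): truth gives 0; no alternative beats it.
(Checking all 625 profiles: 610 have a profitable deviation, 15 do not.)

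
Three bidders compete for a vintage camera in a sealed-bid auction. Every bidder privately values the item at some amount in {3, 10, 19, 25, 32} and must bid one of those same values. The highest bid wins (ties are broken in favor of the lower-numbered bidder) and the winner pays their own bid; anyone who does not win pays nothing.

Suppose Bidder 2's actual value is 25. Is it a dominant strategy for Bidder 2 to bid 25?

No

Consider the case where Bidder 1 bids 3 and Bidder 3 bids 3.
Truthful bid 25: wins, pays 25, utility 25 - 25 = 0.
Bid 10 instead: wins, pays 10, utility 25 - 10 = 15.
Since 15 > 0, bidding 10 is strictly better here, so truthful bidding is not dominant.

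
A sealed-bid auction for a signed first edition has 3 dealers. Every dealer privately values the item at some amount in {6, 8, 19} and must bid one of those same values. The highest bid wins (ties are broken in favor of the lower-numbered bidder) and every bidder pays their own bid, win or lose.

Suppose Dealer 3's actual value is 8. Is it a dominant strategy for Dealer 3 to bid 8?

No

Consider the case where Dealer 1 bids 6 and Dealer 2 bids 8.
Truthful bid 8: loses but pays 8, utility -8.
Bid 6 instead: loses but pays 6, utility -6.
Since -6 > -8, bidding 6 is strictly better here, so truthful bidding is not dominant.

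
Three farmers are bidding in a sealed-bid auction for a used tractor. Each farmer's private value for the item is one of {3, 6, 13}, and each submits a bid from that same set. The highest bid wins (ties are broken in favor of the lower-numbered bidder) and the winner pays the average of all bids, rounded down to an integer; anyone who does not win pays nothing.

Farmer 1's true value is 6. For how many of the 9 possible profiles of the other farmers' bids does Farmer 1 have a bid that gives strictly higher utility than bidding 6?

Others bid (3, 3): truth gives 2; bid 3 gives 3 > 2. Violating.
Others bid (3, 6): truth gives 1; no alternative beats it.
Others bid (3, 13): truth gives 0; no alternative beats it.
(Checking all 9 profiles: 1 has a profitable deviation, 8 do not.)

1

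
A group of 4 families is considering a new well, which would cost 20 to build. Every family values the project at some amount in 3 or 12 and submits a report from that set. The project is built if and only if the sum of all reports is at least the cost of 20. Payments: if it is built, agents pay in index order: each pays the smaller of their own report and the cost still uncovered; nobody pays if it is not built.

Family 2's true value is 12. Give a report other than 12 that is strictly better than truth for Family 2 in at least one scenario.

Suppose Family 1 reports 3, Family 3 reports 3 and Family 4 reports 12.
Report 12: project built, pays 12, utility 12 - 12 = 0.
Report 3: project built, pays 3, utility 12 - 3 = 9.
So reporting 3 beats truth here (9 > 0).

3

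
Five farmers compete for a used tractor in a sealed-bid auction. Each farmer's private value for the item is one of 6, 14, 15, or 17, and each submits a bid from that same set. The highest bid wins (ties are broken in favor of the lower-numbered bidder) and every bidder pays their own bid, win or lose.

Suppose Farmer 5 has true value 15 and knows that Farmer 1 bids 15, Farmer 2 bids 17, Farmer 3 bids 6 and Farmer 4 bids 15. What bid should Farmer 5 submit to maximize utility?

6

Bid 6: loses but pays 6, utility -6.
Bid 14: loses but pays 14, utility -14.
Bid 15: loses but pays 15, utility -15.
Bid 17: loses but pays 17, utility -17.
The best choice is 6 with utility -6.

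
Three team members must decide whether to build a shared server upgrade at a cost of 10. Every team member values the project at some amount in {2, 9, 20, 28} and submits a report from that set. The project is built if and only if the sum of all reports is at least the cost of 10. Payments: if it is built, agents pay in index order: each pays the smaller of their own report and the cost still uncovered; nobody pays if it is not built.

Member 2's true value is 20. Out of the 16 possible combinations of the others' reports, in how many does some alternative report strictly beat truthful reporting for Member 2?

3

Others report (2, 9): truth gives 12; report 2 gives 18 > 12. Violating.
Others report (2, 20): truth gives 12; report 2 gives 18 > 12. Violating.
Others report (2, 28): truth gives 12; report 2 gives 18 > 12. Violating.
Others report (2, 2): truth gives 12; no alternative beats it.
Others report (9, 2): truth gives 19; no alternative beats it.
(Checking all 16 profiles: 3 have a profitable deviation, 13 do not.)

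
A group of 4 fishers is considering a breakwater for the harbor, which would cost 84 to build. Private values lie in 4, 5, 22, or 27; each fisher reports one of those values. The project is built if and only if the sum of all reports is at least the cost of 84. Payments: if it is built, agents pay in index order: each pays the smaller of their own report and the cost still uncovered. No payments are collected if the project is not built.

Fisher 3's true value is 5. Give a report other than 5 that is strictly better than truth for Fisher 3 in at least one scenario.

Suppose Fisher 1 reports 27, Fisher 2 reports 27 and Fisher 4 reports 27.
Report 5: project built, pays 5, utility 5 - 5 = 0.
Report 4: project built, pays 4, utility 5 - 4 = 1.
So reporting 4 beats truth here (1 > 0).

4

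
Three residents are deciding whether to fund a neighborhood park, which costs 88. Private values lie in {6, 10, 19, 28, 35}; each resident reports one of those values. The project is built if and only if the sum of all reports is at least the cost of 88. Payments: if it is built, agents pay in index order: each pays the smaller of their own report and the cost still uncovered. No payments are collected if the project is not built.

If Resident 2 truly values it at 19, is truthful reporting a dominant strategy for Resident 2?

Check each profile of the others' reports and compare truth against every alternative report.
Others report (6, 6): truth gives 0, best alternative gives 0.
Others report (6, 10): truth gives 0, best alternative gives 0.
Others report (6, 19): truth gives 0, best alternative gives 0.
Others report (6, 28): truth gives 0, best alternative gives 0.
Others report (6, 35): truth gives 0, best alternative gives 0.
Others report (10, 6): truth gives 0, best alternative gives 0.
(Remaining 19 profiles checked similarly; truth is weakly best in each.)
In every case the truthful report is at least as good as any alternative, so it is a dominant strategy.

Yes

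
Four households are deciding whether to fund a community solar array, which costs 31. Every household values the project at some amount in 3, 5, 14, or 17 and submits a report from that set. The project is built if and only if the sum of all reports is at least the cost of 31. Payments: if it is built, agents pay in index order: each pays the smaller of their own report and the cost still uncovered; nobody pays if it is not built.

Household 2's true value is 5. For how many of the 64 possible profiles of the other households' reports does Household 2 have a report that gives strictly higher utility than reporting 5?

Others report (3, 14, 14): truth gives 0; report 3 gives 2 > 0. Violating.
Others report (3, 14, 17): truth gives 0; report 3 gives 2 > 0. Violating.
Others report (3, 17, 14): truth gives 0; report 3 gives 2 > 0. Violating.
Others report (3, 17, 17): truth gives 0; report 3 gives 2 > 0. Violating.
Others report (3, 3, 3): truth gives 0; no alternative beats it.
Others report (3, 3, 5): truth gives 0; no alternative beats it.
(Checking all 64 profiles: 32 have a profitable deviation, 32 do not.)

32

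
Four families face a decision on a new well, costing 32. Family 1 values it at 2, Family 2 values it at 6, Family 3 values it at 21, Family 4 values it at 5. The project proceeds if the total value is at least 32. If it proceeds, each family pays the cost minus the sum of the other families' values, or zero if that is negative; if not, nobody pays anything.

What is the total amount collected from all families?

26

Total value 34 ≥ cost 32, so it is built.
Family 1: others sum to 32; max(0, 32 - 32) = 0.
Family 2: others sum to 28; max(0, 32 - 28) = 4.
Family 3: others sum to 13; max(0, 32 - 13) = 19.
Family 4: others sum to 29; max(0, 32 - 29) = 3.
Total collected = 0 + 4 + 19 + 3 = 26.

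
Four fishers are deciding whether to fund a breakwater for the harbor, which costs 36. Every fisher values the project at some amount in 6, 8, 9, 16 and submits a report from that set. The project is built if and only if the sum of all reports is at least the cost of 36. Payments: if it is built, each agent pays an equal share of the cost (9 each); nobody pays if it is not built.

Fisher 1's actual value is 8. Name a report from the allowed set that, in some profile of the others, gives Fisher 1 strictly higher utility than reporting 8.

6

Suppose Fisher 2 reports 6, Fisher 3 reports 6 and Fisher 4 reports 16.
Report 8: project built, pays 9, utility 8 - 9 = -1.
Report 6: project not built, utility 0.
So reporting 6 beats truth here (0 > -1).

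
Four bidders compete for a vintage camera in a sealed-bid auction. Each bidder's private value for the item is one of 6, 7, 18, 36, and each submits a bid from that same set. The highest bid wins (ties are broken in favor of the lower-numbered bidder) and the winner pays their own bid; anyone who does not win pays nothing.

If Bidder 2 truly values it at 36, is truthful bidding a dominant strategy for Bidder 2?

Consider the case where Bidder 1 bids 6, Bidder 3 bids 6 and Bidder 4 bids 6.
Truthful bid 36: wins, pays 36, utility 36 - 36 = 0.
Bid 7 instead: wins, pays 7, utility 36 - 7 = 29.
Since 29 > 0, bidding 7 is strictly better here, so truthful bidding is not dominant.

No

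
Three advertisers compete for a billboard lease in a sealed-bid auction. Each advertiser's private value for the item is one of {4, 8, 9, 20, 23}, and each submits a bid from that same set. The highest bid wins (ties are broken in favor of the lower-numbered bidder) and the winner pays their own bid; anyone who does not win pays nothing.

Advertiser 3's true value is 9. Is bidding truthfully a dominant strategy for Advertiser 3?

No

Consider the case where Advertiser 1 bids 4 and Advertiser 2 bids 4.
Truthful bid 9: wins, pays 9, utility 9 - 9 = 0.
Bid 8 instead: wins, pays 8, utility 9 - 8 = 1.
Since 1 > 0, bidding 8 is strictly better here, so truthful bidding is not dominant.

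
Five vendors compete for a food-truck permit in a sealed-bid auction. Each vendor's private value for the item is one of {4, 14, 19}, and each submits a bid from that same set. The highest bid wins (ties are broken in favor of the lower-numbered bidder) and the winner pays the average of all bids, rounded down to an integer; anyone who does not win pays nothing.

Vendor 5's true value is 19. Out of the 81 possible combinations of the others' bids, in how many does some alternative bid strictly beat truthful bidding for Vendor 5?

1

Others bid (4, 4, 4, 4): truth gives 12; bid 14 gives 13 > 12. Violating.
Others bid (4, 4, 4, 14): truth gives 10; no alternative beats it.
Others bid (4, 4, 4, 19): truth gives 0; no alternative beats it.
(Checking all 81 profiles: 1 has a profitable deviation, 80 do not.)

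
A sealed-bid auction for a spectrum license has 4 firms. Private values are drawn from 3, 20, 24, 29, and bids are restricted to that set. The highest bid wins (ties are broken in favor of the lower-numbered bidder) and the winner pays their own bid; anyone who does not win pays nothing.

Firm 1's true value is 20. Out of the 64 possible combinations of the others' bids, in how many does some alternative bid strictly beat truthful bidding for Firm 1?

1

Others bid (3, 3, 3): truth gives 0; bid 3 gives 17 > 0. Violating.
Others bid (3, 3, 20): truth gives 0; no alternative beats it.
Others bid (3, 3, 24): truth gives 0; no alternative beats it.
(Checking all 64 profiles: 1 has a profitable deviation, 63 do not.)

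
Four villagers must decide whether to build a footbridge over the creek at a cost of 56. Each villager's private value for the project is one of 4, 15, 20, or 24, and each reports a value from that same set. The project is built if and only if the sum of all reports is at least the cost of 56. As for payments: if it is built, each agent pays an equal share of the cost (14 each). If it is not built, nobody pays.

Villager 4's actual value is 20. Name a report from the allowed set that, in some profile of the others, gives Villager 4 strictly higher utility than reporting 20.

24

Suppose Villager 1 reports 4, Villager 2 reports 4 and Villager 3 reports 24.
Report 20: project not built, utility 0.
Report 24: project built, pays 14, utility 20 - 14 = 6.
So reporting 24 beats truth here (6 > 0).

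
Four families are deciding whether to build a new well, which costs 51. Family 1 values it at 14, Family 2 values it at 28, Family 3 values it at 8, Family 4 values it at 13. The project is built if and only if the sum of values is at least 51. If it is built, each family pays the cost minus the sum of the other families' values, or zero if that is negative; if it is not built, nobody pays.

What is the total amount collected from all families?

Total value 63 ≥ cost 51, so it is built.
Family 1: others sum to 49; max(0, 51 - 49) = 2.
Family 2: others sum to 35; max(0, 51 - 35) = 16.
Family 3: others sum to 55; max(0, 51 - 55) = 0.
Family 4: others sum to 50; max(0, 51 - 50) = 1.
Total collected = 2 + 16 + 0 + 1 = 19.

19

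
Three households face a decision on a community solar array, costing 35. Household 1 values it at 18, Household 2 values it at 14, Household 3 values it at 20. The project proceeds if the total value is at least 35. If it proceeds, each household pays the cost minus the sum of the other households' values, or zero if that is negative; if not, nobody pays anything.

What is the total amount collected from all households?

4

Total value 52 ≥ cost 35, so it is built.
Household 1: others sum to 34; max(0, 35 - 34) = 1.
Household 2: others sum to 38; max(0, 35 - 38) = 0.
Household 3: others sum to 32; max(0, 35 - 32) = 3.
Total collected = 1 + 0 + 3 = 4.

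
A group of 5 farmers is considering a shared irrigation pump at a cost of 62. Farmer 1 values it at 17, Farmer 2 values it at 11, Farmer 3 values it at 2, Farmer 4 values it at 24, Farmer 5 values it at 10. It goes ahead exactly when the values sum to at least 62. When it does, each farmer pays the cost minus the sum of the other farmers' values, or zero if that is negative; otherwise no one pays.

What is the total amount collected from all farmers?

54

Total value 64 ≥ cost 62, so it is built.
Farmer 1: others sum to 47; max(0, 62 - 47) = 15.
Farmer 2: others sum to 53; max(0, 62 - 53) = 9.
Farmer 3: others sum to 62; max(0, 62 - 62) = 0.
Farmer 4: others sum to 40; max(0, 62 - 40) = 22.
Farmer 5: others sum to 54; max(0, 62 - 54) = 8.
Total collected = 15 + 9 + 0 + 22 + 8 = 54.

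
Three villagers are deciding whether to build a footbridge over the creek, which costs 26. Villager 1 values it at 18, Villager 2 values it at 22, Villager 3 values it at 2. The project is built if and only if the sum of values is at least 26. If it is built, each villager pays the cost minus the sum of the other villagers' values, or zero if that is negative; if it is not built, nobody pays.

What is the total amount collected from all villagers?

8

Total value 42 ≥ cost 26, so it is built.
Villager 1: others sum to 24; max(0, 26 - 24) = 2.
Villager 2: others sum to 20; max(0, 26 - 20) = 6.
Villager 3: others sum to 40; max(0, 26 - 40) = 0.
Total collected = 2 + 6 + 0 = 8.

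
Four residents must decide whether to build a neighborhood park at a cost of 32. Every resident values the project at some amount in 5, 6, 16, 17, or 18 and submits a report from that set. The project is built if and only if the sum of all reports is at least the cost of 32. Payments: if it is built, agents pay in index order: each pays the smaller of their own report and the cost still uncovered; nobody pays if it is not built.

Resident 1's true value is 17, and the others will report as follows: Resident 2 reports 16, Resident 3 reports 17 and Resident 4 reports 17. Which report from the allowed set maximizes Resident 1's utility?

Report 5: project built, pays 5, utility 17 - 5 = 12.
Report 6: project built, pays 6, utility 17 - 6 = 11.
Report 16: project built, pays 16, utility 17 - 16 = 1.
Report 17: project built, pays 17, utility 17 - 17 = 0.
Report 18: project built, pays 18, utility 17 - 18 = -1.
The best choice is 5 with utility 12.

5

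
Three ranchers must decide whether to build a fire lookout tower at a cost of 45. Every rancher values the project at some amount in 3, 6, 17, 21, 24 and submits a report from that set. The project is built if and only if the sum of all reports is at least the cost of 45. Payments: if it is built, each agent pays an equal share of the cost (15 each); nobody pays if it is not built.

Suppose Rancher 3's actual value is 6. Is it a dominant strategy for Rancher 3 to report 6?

No

Consider the case where Rancher 1 reports 17 and Rancher 2 reports 24.
Truthful report 6: project built, pays 15, utility 6 - 15 = -9.
Report 3 instead: project not built, utility 0.
Since 0 > -9, reporting 3 is strictly better here, so truthful reporting is not dominant.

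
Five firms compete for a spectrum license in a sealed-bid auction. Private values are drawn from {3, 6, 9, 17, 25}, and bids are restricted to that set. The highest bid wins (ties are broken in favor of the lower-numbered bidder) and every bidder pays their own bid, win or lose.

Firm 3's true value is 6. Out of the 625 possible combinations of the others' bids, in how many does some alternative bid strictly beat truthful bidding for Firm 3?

Others bid (3, 3, 3, 9): truth gives -6; bid 3 gives -3 > -6. Violating.
Others bid (3, 3, 3, 17): truth gives -6; bid 3 gives -3 > -6. Violating.
Others bid (3, 3, 3, 25): truth gives -6; bid 3 gives -3 > -6. Violating.
Others bid (3, 3, 6, 9): truth gives -6; bid 3 gives -3 > -6. Violating.
Others bid (3, 3, 3, 3): truth gives 0; no alternative beats it.
Others bid (3, 3, 3, 6): truth gives 0; no alternative beats it.
(Checking all 625 profiles: 621 have a profitable deviation, 4 do not.)

621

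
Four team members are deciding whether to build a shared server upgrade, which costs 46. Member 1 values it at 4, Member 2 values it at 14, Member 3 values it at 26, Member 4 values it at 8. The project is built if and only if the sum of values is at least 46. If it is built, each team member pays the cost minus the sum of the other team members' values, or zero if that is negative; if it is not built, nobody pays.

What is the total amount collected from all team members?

30

Total value 52 ≥ cost 46, so it is built.
Member 1: others sum to 48; max(0, 46 - 48) = 0.
Member 2: others sum to 38; max(0, 46 - 38) = 8.
Member 3: others sum to 26; max(0, 46 - 26) = 20.
Member 4: others sum to 44; max(0, 46 - 44) = 2.
Total collected = 0 + 8 + 20 + 2 = 30.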